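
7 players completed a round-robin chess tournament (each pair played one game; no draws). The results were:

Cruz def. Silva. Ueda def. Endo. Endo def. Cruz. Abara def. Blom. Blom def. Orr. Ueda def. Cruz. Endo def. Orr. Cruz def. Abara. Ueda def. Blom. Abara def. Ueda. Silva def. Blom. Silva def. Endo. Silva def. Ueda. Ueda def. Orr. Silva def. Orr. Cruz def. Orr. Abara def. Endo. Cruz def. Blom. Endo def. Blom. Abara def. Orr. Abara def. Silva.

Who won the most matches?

Win totals: Endo 3, Cruz 4, Orr 0, Blom 1, Silva 4, Abara 5, Ueda 4.
Abara leads with 5 wins (next highest: 4).

Abara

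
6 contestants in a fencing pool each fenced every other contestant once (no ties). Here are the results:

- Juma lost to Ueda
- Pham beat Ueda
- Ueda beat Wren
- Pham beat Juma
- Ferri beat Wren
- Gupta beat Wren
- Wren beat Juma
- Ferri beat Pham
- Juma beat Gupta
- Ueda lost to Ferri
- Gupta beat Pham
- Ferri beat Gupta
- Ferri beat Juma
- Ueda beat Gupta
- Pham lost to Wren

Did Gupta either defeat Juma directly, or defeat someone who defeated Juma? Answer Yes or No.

Gupta did not beat Juma directly.
Gupta beat Wren, Pham. Of those, Wren beat Juma.

Yes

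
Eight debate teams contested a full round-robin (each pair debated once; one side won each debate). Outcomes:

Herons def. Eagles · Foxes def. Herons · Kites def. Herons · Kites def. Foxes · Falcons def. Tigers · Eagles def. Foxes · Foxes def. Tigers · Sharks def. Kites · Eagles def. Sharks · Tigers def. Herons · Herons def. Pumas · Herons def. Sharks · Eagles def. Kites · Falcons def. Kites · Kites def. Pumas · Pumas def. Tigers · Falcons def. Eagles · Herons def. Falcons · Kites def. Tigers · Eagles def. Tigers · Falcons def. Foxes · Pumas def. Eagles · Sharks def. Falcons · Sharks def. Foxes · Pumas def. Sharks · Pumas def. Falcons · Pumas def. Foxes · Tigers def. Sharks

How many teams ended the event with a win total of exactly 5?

Win totals: Falcons 4, Herons 4, Kites 4, Pumas 5, Sharks 3, Foxes 2, Tigers 2, Eagles 4.
Exactly 5: Pumas — 1 team.

1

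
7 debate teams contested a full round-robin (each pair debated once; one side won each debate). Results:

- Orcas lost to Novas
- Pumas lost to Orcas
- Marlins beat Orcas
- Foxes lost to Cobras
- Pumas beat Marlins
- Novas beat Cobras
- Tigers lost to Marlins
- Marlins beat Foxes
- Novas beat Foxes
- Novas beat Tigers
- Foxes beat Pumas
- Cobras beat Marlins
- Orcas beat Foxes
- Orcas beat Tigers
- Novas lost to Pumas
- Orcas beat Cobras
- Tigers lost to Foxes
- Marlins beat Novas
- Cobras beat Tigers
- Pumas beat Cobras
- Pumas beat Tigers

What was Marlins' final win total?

Marlins' results: beat Tigers, Orcas, Foxes, Novas; lost to Cobras, Pumas.
That is 4 wins.

4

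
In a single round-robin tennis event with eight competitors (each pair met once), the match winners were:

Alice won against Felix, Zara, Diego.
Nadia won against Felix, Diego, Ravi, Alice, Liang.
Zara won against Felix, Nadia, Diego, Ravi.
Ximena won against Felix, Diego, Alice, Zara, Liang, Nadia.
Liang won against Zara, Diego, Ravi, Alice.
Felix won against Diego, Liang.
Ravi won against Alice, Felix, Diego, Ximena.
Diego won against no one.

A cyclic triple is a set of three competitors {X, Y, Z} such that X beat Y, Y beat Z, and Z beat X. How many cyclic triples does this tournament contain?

9

Win totals: Alice 3, Ravi 4, Zara 4, Diego 0, Ximena 6, Felix 2, Nadia 5, Liang 4.
A competitor with w wins dominates both others in C(w,2) triples; summing gives 3 + 6 + 6 + 0 + 15 + 1 + 10 + 6 = 47 transitive triples.
Total triples C(8,3) = 56, so cyclic triples = 56 − 47 = 9.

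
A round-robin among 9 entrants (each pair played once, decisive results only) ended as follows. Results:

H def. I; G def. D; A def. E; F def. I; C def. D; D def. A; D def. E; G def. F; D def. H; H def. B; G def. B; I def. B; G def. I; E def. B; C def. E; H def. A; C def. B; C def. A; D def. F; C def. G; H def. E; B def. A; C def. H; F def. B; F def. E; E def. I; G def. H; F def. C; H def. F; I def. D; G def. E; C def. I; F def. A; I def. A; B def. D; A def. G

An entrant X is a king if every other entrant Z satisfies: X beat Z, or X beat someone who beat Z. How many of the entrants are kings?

5

A cannot reach C in two steps.
B cannot reach C, I in two steps.
C reaches everyone (king).
D reaches everyone (king).
E cannot reach C, F, G, H in two steps.
F reaches everyone (king).
G reaches everyone (king).
H reaches everyone (king).
I cannot reach C in two steps.
Kings: C, D, F, G, H — 5.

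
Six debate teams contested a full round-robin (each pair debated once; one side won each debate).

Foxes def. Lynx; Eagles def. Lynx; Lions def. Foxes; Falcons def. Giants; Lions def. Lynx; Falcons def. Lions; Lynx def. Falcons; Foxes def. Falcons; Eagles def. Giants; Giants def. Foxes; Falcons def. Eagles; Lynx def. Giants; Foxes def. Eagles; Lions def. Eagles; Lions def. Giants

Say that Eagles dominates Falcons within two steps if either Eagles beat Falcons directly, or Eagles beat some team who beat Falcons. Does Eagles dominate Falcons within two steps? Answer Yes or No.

Yes

Eagles did not beat Falcons directly.
Eagles beat Giants, Lynx. Of those, Lynx beat Falcons.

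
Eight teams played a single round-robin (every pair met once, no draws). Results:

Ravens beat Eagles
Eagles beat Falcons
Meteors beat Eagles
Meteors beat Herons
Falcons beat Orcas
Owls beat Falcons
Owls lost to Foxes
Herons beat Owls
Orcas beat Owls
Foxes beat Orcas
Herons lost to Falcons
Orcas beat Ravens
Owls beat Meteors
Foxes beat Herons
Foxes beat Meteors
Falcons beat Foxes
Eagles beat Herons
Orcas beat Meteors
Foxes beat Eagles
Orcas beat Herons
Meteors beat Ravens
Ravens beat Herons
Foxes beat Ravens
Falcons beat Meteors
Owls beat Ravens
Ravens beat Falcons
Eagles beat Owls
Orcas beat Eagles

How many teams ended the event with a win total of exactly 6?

Win totals: Orcas 5, Eagles 3, Falcons 4, Foxes 6, Herons 1, Ravens 3, Meteors 3, Owls 3.
Exactly 6: Foxes — 1 team.

1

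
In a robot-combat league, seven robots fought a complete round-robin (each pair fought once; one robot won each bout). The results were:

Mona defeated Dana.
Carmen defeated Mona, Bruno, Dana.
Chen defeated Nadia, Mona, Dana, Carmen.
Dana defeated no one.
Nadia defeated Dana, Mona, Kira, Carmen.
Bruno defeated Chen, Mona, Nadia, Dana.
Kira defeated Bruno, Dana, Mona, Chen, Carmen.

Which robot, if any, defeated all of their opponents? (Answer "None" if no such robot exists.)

Highest win total is Kira with 5 (out of 6 possible).
Kira lost to Nadia, so no robot went undefeated.

None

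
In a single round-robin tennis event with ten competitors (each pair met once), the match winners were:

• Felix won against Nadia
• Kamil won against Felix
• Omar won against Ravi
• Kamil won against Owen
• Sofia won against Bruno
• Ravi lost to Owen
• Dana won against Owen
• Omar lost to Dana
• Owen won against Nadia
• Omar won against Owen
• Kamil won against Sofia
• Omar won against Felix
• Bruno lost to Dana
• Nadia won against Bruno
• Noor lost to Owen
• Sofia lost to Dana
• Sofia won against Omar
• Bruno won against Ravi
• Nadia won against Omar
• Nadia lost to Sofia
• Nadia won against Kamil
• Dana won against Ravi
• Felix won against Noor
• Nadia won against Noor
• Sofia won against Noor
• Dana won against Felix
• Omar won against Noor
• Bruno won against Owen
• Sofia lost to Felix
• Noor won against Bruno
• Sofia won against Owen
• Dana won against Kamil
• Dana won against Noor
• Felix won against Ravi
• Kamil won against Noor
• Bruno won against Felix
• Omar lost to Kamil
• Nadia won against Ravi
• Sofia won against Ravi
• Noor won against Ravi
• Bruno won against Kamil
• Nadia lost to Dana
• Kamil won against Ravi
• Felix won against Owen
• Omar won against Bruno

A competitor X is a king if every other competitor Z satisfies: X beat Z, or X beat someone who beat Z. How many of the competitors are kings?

1

Nadia cannot reach Dana in two steps.
Bruno cannot reach Dana in two steps.
Sofia cannot reach Dana in two steps.
Kamil cannot reach Dana in two steps.
Dana reaches everyone (king).
Owen cannot reach Sofia, Dana, Felix in two steps.
Felix cannot reach Dana in two steps.
Noor cannot reach Nadia, Sofia, Dana, Omar in two steps.
Ravi cannot reach Nadia, Bruno, Sofia, Kamil, Dana, Owen, Felix, Noor, Omar in two steps.
Omar cannot reach Dana in two steps.
Kings: Dana — 1.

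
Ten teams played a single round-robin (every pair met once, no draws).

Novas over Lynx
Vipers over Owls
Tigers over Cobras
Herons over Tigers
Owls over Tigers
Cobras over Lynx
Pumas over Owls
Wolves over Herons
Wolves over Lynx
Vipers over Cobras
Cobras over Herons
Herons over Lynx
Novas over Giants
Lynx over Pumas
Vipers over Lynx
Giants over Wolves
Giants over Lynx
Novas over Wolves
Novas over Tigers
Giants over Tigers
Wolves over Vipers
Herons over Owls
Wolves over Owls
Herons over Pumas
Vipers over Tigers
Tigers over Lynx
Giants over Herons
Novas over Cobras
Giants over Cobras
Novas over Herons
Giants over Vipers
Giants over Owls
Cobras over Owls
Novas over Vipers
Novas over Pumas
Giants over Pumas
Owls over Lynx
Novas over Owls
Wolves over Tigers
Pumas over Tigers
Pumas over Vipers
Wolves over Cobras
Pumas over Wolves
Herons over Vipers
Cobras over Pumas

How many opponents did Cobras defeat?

Cobras' results: beat Herons, Owls, Pumas, Lynx; lost to Novas, Wolves, Vipers, Giants, Tigers.
That is 4 wins.

4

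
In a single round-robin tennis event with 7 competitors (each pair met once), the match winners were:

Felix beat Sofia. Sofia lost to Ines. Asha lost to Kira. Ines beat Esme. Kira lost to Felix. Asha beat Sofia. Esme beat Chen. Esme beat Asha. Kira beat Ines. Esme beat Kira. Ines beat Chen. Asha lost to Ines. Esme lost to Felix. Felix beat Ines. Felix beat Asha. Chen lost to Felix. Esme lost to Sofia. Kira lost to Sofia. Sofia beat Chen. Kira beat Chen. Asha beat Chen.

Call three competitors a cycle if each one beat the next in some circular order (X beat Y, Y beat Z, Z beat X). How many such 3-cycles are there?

4

Win totals: Esme 3, Felix 6, Kira 3, Asha 2, Sofia 3, Chen 0, Ines 4.
A competitor with w wins dominates both others in C(w,2) triples; summing gives 3 + 15 + 3 + 1 + 3 + 0 + 6 = 31 transitive triples.
Total triples C(7,3) = 35, so cyclic triples = 35 − 31 = 4.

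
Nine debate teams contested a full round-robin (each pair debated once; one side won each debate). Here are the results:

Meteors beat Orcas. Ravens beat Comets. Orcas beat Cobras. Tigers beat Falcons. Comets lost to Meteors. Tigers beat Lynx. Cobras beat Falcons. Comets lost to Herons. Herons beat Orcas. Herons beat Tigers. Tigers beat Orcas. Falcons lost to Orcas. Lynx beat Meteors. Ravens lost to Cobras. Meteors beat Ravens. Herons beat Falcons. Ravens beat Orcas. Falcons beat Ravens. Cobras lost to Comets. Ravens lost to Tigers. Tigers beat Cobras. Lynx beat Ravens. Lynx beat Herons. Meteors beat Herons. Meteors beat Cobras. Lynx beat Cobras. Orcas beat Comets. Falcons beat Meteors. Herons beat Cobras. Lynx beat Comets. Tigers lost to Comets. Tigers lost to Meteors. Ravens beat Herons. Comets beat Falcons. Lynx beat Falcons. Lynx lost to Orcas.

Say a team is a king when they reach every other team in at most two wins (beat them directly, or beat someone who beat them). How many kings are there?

5

Cobras cannot reach Tigers, Lynx in two steps.
Tigers reaches everyone (king).
Lynx reaches everyone (king).
Falcons cannot reach Lynx in two steps.
Orcas reaches everyone (king).
Ravens cannot reach Meteors in two steps.
Comets cannot reach Herons in two steps.
Herons reaches everyone (king).
Meteors reaches everyone (king).
Kings: Tigers, Lynx, Orcas, Herons, Meteors — 5.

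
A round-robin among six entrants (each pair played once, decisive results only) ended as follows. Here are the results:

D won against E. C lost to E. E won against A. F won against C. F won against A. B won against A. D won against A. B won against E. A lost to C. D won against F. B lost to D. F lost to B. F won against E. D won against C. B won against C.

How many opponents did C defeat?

1

C's results: beat A; lost to B, D, E, F.
That is 1 win.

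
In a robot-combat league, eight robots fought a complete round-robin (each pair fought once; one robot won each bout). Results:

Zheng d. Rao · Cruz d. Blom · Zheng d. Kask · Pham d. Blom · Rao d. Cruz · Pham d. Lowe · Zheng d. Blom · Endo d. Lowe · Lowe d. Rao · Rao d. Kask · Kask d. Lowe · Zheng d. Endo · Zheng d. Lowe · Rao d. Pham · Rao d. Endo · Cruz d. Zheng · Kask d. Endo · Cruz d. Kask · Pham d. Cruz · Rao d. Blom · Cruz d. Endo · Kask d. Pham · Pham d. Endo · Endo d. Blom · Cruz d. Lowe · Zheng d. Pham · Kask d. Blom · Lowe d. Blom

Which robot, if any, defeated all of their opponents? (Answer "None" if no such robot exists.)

Highest win total is Zheng with 6 (out of 7 possible).
Zheng lost to Cruz, so no robot went undefeated.

None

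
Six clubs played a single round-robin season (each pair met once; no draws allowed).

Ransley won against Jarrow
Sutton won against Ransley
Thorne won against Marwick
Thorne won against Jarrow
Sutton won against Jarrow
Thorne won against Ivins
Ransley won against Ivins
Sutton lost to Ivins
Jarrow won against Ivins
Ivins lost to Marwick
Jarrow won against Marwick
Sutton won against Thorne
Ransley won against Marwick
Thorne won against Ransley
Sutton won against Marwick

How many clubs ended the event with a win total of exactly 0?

0

Win totals: Sutton 4, Marwick 1, Ivins 1, Thorne 4, Jarrow 2, Ransley 3.
No club has exactly 0 wins.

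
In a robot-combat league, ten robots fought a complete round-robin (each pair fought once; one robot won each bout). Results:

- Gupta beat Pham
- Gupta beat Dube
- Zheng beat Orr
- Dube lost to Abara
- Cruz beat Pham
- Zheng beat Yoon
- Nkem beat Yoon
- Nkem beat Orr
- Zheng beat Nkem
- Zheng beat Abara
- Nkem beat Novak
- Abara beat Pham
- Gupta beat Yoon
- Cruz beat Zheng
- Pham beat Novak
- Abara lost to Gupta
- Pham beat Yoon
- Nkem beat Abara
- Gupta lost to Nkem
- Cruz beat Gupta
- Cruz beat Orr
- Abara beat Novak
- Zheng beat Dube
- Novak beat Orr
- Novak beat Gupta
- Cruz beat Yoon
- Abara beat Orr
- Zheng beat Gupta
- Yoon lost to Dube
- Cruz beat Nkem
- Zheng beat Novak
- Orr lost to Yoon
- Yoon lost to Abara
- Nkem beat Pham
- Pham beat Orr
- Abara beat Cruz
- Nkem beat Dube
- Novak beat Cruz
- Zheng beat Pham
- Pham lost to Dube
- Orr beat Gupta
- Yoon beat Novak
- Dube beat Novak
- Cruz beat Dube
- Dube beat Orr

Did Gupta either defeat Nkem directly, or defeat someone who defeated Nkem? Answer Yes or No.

Gupta did not beat Nkem directly.
Gupta beat Yoon, Dube, Abara, Pham, but each of them lost to Nkem. No two-step path.

No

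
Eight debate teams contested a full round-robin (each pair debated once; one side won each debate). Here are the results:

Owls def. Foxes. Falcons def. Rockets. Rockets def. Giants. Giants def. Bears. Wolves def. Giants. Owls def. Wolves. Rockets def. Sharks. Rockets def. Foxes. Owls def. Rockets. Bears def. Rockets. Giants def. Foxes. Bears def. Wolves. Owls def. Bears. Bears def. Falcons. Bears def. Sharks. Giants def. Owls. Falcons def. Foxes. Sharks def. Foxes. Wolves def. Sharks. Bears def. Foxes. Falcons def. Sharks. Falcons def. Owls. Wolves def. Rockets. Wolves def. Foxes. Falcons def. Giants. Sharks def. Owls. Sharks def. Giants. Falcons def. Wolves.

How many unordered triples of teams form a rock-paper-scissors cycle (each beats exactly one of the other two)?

Win totals: Wolves 4, Giants 3, Sharks 3, Bears 5, Falcons 6, Owls 4, Foxes 0, Rockets 3.
A team with w wins dominates both others in C(w,2) triples; summing gives 6 + 3 + 3 + 10 + 15 + 6 + 0 + 3 = 46 transitive triples.
Total triples C(8,3) = 56, so cyclic triples = 56 − 46 = 10.

10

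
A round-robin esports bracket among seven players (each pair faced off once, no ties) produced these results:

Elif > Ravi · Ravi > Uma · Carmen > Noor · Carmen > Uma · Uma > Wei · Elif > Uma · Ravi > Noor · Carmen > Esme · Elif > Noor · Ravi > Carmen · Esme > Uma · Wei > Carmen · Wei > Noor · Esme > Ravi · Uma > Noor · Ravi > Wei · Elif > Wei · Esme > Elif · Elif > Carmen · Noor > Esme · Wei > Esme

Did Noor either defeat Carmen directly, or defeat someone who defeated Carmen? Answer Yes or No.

No

Noor did not beat Carmen directly.
Noor beat Esme, but each of them lost to Carmen. No two-step path.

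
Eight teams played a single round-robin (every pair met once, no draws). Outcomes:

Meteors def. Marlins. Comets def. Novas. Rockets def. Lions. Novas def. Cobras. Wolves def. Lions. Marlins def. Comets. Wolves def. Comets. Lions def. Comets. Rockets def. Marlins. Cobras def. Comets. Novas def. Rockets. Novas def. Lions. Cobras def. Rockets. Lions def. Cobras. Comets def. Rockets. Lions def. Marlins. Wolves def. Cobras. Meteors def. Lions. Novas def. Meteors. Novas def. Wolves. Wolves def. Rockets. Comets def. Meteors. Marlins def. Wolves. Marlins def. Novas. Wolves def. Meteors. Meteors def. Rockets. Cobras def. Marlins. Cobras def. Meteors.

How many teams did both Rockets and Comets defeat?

Rockets beat: Lions, Marlins.
Comets beat: Novas, Rockets, Meteors.
No one was beaten by both.

0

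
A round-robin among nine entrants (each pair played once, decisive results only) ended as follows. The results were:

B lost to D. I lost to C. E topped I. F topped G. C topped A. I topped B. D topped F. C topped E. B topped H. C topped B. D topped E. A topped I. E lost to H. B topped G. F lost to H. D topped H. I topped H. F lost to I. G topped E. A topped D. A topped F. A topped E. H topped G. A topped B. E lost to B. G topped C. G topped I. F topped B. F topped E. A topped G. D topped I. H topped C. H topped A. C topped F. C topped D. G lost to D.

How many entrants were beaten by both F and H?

2

F beat: B, E, G.
H beat: A, C, E, F, G.
Both beat: E, G — 2.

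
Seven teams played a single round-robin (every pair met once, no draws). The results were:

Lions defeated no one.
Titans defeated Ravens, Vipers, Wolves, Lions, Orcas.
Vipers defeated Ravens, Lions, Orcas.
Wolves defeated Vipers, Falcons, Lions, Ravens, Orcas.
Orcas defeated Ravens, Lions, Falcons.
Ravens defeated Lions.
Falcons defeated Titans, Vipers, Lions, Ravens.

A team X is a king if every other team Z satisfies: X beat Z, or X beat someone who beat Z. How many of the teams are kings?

Orcas cannot reach Wolves in two steps.
Titans reaches everyone (king).
Falcons reaches everyone (king).
Wolves reaches everyone (king).
Ravens cannot reach Orcas, Titans, Falcons, Wolves, Vipers in two steps.
Lions cannot reach Orcas, Titans, Falcons, Wolves, Ravens, Vipers in two steps.
Vipers cannot reach Titans, Wolves in two steps.
Kings: Titans, Falcons, Wolves — 3.

3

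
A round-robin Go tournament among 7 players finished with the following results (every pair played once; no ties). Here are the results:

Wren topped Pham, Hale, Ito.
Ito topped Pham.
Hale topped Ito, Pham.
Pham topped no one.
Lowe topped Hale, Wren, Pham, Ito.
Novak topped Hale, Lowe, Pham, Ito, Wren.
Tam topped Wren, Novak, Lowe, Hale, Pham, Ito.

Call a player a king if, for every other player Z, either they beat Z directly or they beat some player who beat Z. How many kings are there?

Novak cannot reach Tam in two steps.
Tam reaches everyone (king).
Pham cannot reach Novak, Tam, Hale, Ito, Lowe, Wren in two steps.
Hale cannot reach Novak, Tam, Lowe, Wren in two steps.
Ito cannot reach Novak, Tam, Hale, Lowe, Wren in two steps.
Lowe cannot reach Novak, Tam in two steps.
Wren cannot reach Novak, Tam, Lowe in two steps.
Kings: Tam — 1.

1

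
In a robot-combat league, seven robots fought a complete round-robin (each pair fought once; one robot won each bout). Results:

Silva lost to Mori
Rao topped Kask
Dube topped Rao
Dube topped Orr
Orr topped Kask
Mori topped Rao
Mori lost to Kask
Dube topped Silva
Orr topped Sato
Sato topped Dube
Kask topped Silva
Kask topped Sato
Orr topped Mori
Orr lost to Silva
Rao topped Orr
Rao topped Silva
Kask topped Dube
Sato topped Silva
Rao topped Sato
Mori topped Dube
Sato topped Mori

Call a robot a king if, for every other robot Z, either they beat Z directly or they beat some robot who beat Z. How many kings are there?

Orr reaches everyone (king).
Kask reaches everyone (king).
Dube reaches everyone (king).
Rao reaches everyone (king).
Sato cannot reach Kask in two steps.
Silva cannot reach Dube, Rao in two steps.
Mori reaches everyone (king).
Kings: Orr, Kask, Dube, Rao, Mori — 5.

5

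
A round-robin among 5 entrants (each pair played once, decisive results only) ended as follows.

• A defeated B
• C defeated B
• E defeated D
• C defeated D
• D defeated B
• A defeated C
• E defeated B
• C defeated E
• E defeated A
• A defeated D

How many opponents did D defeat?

1

D's results: beat B; lost to A, C, E.
That is 1 win.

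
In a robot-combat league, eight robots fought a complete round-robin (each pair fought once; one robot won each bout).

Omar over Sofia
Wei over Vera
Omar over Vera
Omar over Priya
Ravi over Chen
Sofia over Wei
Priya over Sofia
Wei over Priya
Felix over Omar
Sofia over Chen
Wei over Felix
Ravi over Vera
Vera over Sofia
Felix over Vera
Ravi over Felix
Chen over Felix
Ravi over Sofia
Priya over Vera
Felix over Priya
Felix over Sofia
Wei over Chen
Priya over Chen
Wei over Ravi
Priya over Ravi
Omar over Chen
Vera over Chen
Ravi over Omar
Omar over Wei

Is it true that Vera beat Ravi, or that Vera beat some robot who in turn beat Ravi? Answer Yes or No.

No

Vera did not beat Ravi directly.
Vera beat Sofia, Chen, but each of them lost to Ravi. No two-step path.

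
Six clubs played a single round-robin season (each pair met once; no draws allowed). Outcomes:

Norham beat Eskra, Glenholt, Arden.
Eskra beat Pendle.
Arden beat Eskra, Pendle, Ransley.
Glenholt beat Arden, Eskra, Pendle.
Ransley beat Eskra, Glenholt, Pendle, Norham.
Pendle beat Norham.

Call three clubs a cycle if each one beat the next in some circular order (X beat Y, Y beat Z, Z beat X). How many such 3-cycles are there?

Of the C(6,3) = 20 triples, the cyclic ones are: {Ransley, Glenholt, Arden}; {Ransley, Arden, Norham}; {Glenholt, Pendle, Norham}; {Pendle, Arden, Norham}; {Pendle, Norham, Eskra}.
That is 5.

5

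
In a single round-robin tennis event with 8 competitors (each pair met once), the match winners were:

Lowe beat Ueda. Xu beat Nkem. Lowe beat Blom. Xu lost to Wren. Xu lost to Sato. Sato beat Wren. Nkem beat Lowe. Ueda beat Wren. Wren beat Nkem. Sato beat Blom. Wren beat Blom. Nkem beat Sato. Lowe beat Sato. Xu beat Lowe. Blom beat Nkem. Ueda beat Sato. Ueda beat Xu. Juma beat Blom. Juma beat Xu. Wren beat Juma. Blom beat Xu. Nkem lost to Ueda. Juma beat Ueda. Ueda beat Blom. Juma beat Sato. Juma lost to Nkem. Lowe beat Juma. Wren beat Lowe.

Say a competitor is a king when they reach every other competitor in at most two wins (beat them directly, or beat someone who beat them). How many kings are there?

Xu cannot reach Wren in two steps.
Ueda reaches everyone (king).
Nkem reaches everyone (king).
Juma reaches everyone (king).
Blom cannot reach Ueda, Wren in two steps.
Sato cannot reach Ueda in two steps.
Wren reaches everyone (king).
Lowe reaches everyone (king).
Kings: Ueda, Nkem, Juma, Wren, Lowe — 5.

5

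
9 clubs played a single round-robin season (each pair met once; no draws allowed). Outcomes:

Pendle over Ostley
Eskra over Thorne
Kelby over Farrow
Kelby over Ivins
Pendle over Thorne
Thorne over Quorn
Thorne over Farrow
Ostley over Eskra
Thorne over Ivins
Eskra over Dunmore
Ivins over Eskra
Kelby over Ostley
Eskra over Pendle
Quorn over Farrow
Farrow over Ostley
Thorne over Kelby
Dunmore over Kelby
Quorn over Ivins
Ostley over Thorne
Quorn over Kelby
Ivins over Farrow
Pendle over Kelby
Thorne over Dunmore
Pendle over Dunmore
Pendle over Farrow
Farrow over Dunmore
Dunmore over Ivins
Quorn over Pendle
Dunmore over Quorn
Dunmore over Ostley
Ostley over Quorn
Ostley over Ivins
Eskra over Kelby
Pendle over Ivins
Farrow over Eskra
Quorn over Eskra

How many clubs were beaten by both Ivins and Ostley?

1

Ivins beat: Eskra, Farrow.
Ostley beat: Eskra, Ivins, Thorne, Quorn.
Both beat: Eskra — 1.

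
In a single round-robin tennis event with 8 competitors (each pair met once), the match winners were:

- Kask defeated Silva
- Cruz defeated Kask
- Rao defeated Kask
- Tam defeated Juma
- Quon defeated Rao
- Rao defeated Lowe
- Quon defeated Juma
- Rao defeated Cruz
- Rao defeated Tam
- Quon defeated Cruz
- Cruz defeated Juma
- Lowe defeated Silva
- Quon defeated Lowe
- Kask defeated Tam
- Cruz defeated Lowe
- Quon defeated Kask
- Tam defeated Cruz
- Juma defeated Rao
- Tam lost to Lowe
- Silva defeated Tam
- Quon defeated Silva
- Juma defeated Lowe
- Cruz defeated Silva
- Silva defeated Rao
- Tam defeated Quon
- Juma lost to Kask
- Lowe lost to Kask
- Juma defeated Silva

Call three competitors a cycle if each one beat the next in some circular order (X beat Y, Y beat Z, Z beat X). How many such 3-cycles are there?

15

Win totals: Juma 3, Lowe 2, Tam 3, Silva 2, Kask 4, Quon 6, Cruz 4, Rao 4.
A competitor with w wins dominates both others in C(w,2) triples; summing gives 3 + 1 + 3 + 1 + 6 + 15 + 6 + 6 = 41 transitive triples.
Total triples C(8,3) = 56, so cyclic triples = 56 − 41 = 15.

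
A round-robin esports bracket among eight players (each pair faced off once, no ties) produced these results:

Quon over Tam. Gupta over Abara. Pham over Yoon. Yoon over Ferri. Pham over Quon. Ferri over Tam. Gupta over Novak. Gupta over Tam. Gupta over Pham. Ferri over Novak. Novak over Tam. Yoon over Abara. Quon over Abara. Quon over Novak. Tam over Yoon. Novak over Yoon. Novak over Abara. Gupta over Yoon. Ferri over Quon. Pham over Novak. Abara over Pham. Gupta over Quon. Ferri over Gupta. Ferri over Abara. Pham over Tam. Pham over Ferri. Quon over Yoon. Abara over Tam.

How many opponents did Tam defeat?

Tam's results: beat Yoon; lost to Novak, Gupta, Quon, Abara, Pham, Ferri.
That is 1 win.

1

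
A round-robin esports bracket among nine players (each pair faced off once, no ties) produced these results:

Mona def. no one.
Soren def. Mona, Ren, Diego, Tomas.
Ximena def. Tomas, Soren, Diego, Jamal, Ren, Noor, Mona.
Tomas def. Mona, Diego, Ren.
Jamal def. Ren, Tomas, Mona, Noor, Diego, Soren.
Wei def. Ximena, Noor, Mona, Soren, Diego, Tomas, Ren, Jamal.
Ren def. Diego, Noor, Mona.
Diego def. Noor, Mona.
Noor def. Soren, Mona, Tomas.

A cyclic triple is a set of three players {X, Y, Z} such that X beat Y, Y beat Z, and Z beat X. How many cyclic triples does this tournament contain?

Win totals: Diego 2, Soren 4, Jamal 6, Mona 0, Ximena 7, Ren 3, Noor 3, Tomas 3, Wei 8.
A player with w wins dominates both others in C(w,2) triples; summing gives 1 + 6 + 15 + 0 + 21 + 3 + 3 + 3 + 28 = 80 transitive triples.
Total triples C(9,3) = 84, so cyclic triples = 84 − 80 = 4.

4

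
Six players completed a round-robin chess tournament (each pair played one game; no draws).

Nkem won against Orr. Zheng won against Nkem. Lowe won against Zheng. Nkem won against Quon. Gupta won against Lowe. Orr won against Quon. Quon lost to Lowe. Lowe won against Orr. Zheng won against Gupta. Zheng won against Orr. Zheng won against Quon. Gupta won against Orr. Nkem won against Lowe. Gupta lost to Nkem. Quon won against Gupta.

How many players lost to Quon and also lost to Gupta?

0

Quon beat: Gupta.
Gupta beat: Orr, Lowe.
No one was beaten by both.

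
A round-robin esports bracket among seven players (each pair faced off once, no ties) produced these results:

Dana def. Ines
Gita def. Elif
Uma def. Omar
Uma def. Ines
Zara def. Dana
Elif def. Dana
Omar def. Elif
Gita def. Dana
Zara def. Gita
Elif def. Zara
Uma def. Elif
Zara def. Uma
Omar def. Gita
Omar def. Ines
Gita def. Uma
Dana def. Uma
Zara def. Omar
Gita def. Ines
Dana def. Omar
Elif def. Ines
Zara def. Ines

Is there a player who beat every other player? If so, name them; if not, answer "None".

Highest win total is Zara with 5 (out of 6 possible).
Zara lost to Elif, so no player went undefeated.

None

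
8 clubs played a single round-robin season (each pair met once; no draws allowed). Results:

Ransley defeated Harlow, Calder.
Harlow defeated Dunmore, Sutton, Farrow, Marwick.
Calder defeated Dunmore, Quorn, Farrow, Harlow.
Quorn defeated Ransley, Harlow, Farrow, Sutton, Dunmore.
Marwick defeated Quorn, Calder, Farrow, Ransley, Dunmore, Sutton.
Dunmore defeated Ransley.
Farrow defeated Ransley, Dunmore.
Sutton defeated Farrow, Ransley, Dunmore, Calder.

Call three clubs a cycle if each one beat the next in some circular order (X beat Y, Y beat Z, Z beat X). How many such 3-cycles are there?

11

Win totals: Calder 4, Farrow 2, Marwick 6, Quorn 5, Dunmore 1, Sutton 4, Ransley 2, Harlow 4.
A club with w wins dominates both others in C(w,2) triples; summing gives 6 + 1 + 15 + 10 + 0 + 6 + 1 + 6 = 45 transitive triples.
Total triples C(8,3) = 56, so cyclic triples = 56 − 45 = 11.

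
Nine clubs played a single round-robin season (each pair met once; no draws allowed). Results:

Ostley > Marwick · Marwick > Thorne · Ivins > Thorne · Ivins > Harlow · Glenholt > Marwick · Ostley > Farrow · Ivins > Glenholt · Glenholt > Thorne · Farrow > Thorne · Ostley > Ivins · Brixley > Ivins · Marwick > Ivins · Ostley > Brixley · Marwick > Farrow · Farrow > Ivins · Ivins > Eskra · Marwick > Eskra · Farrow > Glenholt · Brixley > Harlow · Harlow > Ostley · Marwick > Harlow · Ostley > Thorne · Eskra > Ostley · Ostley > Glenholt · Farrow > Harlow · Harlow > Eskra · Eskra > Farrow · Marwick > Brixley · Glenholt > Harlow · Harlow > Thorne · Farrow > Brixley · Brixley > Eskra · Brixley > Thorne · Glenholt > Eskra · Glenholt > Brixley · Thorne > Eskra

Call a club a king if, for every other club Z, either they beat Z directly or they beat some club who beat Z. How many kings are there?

7

Ivins reaches everyone (king).
Farrow reaches everyone (king).
Eskra reaches everyone (king).
Glenholt reaches everyone (king).
Marwick reaches everyone (king).
Harlow reaches everyone (king).
Thorne cannot reach Ivins, Glenholt, Marwick, Harlow, Brixley in two steps.
Ostley reaches everyone (king).
Brixley cannot reach Marwick in two steps.
Kings: Ivins, Farrow, Eskra, Glenholt, Marwick, Harlow, Ostley — 7.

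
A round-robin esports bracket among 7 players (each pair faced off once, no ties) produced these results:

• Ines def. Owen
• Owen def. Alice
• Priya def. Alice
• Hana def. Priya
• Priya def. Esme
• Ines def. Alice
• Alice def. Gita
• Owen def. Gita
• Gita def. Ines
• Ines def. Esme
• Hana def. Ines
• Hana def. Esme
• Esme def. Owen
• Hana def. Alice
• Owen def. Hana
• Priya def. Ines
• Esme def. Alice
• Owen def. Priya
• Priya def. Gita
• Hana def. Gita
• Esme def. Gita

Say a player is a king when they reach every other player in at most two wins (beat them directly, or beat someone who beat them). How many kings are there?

4

Ines reaches everyone (king).
Hana reaches everyone (king).
Priya cannot reach Hana in two steps.
Alice cannot reach Hana, Priya, Owen, Esme in two steps.
Owen reaches everyone (king).
Gita cannot reach Hana, Priya in two steps.
Esme reaches everyone (king).
Kings: Ines, Hana, Owen, Esme — 4.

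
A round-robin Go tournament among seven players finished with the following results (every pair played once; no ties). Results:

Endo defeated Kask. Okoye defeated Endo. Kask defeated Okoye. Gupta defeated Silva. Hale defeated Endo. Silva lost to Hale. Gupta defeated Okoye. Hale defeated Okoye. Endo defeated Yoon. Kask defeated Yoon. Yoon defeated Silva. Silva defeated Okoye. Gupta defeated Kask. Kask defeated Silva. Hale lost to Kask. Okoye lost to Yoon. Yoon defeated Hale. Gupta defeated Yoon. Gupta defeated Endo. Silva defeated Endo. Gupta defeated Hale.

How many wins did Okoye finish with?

1

Okoye's results: beat Endo; lost to Hale, Silva, Kask, Yoon, Gupta.
That is 1 win.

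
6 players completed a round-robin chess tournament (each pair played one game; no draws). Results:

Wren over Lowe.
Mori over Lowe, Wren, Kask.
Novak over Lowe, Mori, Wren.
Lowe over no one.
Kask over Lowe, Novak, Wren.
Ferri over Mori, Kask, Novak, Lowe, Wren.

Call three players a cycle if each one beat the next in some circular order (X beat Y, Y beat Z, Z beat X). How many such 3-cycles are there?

1

Of the C(6,3) = 20 triples, the cyclic ones are: {Mori, Novak, Kask}.
That is 1.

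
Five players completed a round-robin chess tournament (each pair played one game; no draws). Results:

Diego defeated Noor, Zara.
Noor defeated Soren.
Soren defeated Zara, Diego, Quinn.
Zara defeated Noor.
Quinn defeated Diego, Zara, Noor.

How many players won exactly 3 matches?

2

Win totals: Quinn 3, Noor 1, Soren 3, Diego 2, Zara 1.
Exactly 3: Quinn, Soren — 2 players.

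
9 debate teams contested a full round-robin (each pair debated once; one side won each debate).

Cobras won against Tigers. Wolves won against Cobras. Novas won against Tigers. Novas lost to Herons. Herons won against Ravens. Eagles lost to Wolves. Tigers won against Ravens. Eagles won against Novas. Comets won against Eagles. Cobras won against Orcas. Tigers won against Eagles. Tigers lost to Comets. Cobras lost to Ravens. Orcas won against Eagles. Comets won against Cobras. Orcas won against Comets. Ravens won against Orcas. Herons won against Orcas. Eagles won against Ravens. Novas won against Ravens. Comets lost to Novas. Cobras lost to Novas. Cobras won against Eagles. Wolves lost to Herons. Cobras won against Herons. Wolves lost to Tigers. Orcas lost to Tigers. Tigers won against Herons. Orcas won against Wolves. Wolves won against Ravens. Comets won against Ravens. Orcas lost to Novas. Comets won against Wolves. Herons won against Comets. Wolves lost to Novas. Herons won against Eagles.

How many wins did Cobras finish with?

4

Cobras' results: beat Eagles, Orcas, Tigers, Herons; lost to Ravens, Comets, Novas, Wolves.
That is 4 wins.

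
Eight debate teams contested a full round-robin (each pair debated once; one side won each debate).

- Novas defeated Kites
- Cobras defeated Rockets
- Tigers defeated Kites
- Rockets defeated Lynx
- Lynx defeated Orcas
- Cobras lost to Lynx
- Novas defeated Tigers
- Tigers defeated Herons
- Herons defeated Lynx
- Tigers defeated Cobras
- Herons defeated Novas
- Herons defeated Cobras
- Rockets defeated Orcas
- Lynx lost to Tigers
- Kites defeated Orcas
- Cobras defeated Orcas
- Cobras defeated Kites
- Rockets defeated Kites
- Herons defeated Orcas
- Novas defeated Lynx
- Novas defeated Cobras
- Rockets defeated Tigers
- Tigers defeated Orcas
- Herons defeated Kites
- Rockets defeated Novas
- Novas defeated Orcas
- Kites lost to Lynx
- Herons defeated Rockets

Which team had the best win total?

Herons

Win totals: Orcas 0, Cobras 3, Herons 6, Rockets 5, Kites 1, Tigers 5, Novas 5, Lynx 3.
Herons leads with 6 wins (next highest: 5).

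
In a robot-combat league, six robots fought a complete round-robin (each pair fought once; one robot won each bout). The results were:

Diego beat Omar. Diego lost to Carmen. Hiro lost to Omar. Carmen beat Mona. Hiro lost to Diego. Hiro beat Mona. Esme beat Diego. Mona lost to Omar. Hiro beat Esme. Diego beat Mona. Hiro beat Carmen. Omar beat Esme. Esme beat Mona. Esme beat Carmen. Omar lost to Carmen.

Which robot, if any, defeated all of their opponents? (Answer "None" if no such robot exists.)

Highest win total is Omar with 3 (out of 5 possible).
Omar lost to Diego, Carmen, so no robot went undefeated.

None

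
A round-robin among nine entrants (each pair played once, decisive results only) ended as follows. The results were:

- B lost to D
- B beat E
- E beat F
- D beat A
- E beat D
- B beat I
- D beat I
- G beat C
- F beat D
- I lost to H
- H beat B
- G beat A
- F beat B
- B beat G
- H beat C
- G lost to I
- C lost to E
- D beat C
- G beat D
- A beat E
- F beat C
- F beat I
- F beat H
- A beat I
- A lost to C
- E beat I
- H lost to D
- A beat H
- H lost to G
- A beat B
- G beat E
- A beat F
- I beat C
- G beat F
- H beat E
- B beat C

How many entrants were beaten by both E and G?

E beat: C, D, F, I.
G beat: A, C, D, E, F, H.
Both beat: C, D, F — 3.

3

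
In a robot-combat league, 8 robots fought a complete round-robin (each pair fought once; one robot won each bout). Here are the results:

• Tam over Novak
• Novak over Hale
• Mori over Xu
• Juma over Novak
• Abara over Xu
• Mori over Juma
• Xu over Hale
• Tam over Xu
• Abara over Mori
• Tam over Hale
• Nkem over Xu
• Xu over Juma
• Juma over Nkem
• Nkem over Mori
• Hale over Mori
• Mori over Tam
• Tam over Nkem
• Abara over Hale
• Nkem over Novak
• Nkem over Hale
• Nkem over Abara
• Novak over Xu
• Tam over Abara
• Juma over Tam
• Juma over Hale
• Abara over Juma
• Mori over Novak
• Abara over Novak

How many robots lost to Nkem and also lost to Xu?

1

Nkem beat: Hale, Novak, Xu, Abara, Mori.
Xu beat: Juma, Hale.
Both beat: Hale — 1.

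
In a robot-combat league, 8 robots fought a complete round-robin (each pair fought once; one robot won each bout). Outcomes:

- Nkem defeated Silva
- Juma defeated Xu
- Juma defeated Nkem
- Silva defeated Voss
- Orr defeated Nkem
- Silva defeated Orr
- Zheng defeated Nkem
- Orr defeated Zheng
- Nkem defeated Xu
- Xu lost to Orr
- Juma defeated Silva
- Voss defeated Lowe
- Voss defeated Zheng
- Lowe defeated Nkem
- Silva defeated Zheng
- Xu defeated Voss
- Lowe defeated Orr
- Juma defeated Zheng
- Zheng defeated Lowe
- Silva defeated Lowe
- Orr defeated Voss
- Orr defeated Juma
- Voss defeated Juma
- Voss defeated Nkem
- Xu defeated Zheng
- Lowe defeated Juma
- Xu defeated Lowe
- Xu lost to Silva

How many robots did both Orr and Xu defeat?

Orr beat: Xu, Nkem, Juma, Zheng, Voss.
Xu beat: Zheng, Lowe, Voss.
Both beat: Zheng, Voss — 2.

2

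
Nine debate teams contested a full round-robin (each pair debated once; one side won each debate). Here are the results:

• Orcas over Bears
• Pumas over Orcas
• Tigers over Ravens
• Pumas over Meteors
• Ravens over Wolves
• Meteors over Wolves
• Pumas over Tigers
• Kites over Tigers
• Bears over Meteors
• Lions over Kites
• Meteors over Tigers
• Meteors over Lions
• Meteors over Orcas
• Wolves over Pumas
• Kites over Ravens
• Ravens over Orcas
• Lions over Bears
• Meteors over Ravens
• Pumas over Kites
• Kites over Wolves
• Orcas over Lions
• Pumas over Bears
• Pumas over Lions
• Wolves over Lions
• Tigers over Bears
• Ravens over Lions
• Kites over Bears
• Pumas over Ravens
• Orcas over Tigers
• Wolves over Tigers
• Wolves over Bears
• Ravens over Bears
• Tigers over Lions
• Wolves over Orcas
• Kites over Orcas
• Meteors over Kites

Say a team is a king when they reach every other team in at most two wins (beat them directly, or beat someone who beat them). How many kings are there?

Kites reaches everyone (king).
Meteors reaches everyone (king).
Lions cannot reach Pumas in two steps.
Tigers cannot reach Pumas in two steps.
Orcas cannot reach Pumas, Wolves in two steps.
Pumas reaches everyone (king).
Wolves reaches everyone (king).
Ravens reaches everyone (king).
Bears cannot reach Pumas in two steps.
Kings: Kites, Meteors, Pumas, Wolves, Ravens — 5.

5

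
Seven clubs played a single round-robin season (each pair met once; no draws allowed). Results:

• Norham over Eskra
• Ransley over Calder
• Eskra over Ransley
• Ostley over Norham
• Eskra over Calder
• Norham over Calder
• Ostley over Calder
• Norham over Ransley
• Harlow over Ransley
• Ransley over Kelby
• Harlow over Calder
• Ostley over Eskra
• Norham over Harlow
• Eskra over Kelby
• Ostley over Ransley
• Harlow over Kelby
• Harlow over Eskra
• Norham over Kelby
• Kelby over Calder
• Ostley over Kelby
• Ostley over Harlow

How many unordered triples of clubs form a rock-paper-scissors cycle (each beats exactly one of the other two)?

Win totals: Eskra 3, Harlow 4, Ransley 2, Kelby 1, Ostley 6, Norham 5, Calder 0.
A club with w wins dominates both others in C(w,2) triples; summing gives 3 + 6 + 1 + 0 + 15 + 10 + 0 = 35 transitive triples.
Total triples C(7,3) = 35, so cyclic triples = 35 − 35 = 0.

0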